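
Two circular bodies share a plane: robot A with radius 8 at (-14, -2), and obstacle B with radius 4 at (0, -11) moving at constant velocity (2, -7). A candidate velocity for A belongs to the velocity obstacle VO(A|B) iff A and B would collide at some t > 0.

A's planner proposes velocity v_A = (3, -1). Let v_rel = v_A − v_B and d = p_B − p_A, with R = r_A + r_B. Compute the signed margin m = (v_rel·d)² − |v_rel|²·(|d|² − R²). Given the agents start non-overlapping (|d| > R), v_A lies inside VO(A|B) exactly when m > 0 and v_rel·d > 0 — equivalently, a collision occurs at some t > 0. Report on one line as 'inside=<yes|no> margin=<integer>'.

d = (14, -9),  |d|² = 277;  R = 8+4 = 12,  c = 277−12² = 133
v_rel = (1, 6),  |v_rel|² = 37;  v_rel·d = (1)·(14) + (6)·(-9) = -40
37·t² + 80·t + 133 = 0  ⇒  m = (-40)² − 37·133 = -3321
m = -3321 < 0,  v_rel·d = -40 < 0  ⇒  outside

inside=no margin=-3321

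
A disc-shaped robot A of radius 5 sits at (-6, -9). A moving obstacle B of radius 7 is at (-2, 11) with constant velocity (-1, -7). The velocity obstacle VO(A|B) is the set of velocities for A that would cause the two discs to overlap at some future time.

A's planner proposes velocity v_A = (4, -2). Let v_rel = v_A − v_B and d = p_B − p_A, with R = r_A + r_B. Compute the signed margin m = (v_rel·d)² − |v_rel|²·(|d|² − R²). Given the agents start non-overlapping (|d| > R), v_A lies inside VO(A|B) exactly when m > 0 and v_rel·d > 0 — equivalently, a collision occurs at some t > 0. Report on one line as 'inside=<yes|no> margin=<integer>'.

d = (4, 20),  |d|² = 416;  R = 5+7 = 12,  c = 416−12² = 272
v_rel = (5, 5),  |v_rel|² = 50;  v_rel·d = (5)·(4) + (5)·(20) = 120
50·t² − 240·t + 272 = 0  ⇒  m = 120² − 50·272 = 800
m = 800 > 0,  v_rel·d = 120 > 0  ⇒  inside

inside=yes margin=800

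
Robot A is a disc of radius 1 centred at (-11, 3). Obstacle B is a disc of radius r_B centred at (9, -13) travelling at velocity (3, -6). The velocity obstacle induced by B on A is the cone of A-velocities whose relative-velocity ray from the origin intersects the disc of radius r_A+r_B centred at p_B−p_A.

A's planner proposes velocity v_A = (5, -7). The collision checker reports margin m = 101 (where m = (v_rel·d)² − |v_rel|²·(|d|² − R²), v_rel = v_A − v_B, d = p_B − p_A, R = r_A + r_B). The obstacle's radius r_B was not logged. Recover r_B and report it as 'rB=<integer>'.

m = 101
d = (20, -16);  v_rel = (2, -1),  |v_rel|² = 5
v_rel×d = (2)·(-16) − (-1)·(20) = -12
since m = R²·5 − (-12)²:  R² = (144 + 101) / 5 = 49
R = √49 = 7  ⇒  r_B = 7 − 1 = 6

rB=6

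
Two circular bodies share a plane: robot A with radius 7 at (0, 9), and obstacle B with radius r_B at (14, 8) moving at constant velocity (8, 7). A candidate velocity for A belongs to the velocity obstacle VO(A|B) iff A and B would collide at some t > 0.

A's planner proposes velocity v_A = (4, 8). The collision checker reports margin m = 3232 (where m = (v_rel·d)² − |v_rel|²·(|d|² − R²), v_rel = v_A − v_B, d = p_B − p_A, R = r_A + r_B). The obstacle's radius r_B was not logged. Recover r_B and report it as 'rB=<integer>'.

m = 3232
d = (14, -1);  v_rel = (-4, 1),  |v_rel|² = 17
v_rel×d = (-4)·(-1) − (1)·(14) = -10
since m = R²·17 − (-10)²:  R² = (100 + 3232) / 17 = 196
R = √196 = 14  ⇒  r_B = 14 − 7 = 7

rB=7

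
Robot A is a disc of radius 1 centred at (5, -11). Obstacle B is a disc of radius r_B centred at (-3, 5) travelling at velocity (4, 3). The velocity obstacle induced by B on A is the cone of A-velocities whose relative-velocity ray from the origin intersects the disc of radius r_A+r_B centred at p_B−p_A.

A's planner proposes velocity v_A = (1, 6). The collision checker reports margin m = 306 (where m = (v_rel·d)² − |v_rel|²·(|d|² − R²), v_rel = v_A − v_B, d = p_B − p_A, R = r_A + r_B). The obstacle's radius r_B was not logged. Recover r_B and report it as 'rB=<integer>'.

m = 306
d = (-8, 16);  v_rel = (-3, 3),  |v_rel|² = 18
v_rel×d = (-3)·(16) − (3)·(-8) = -24
since m = R²·18 − (-24)²:  R² = (576 + 306) / 18 = 49
R = √49 = 7  ⇒  r_B = 7 − 1 = 6

rB=6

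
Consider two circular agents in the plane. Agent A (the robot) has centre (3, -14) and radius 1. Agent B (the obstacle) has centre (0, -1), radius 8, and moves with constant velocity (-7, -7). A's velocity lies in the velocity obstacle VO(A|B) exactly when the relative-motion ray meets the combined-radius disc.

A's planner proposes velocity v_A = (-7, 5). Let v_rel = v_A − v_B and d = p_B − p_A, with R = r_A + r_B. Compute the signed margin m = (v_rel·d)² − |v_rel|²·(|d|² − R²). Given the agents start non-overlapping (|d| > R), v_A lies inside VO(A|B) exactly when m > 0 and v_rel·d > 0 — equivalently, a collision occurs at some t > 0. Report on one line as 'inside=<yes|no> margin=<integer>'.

d = (-3, 13),  |d|² = 178;  R = 1+8 = 9,  c = 178−9² = 97
v_rel = (0, 12),  |v_rel|² = 144;  v_rel·d = (0)·(-3) + (12)·(13) = 156
144·t² − 312·t + 97 = 0  ⇒  m = 156² − 144·97 = 10368
m = 10368 > 0,  v_rel·d = 156 > 0  ⇒  inside

inside=yes margin=10368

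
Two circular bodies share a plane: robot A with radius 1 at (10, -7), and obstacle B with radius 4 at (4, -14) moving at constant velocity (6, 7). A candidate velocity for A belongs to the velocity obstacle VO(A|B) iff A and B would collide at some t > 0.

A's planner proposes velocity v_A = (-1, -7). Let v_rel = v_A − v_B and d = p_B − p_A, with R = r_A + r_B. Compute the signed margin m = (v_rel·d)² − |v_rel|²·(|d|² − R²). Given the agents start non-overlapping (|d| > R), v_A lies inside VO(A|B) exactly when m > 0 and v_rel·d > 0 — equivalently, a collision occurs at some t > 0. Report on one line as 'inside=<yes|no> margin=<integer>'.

d = (-6, -7),  |d|² = 85;  R = 1+4 = 5,  c = 85−5² = 60
v_rel = (-7, -14),  |v_rel|² = 245;  v_rel·d = (-7)·(-6) + (-14)·(-7) = 140
245·t² − 280·t + 60 = 0  ⇒  m = 140² − 245·60 = 4900
m = 4900 > 0,  v_rel·d = 140 > 0  ⇒  inside

inside=yes margin=4900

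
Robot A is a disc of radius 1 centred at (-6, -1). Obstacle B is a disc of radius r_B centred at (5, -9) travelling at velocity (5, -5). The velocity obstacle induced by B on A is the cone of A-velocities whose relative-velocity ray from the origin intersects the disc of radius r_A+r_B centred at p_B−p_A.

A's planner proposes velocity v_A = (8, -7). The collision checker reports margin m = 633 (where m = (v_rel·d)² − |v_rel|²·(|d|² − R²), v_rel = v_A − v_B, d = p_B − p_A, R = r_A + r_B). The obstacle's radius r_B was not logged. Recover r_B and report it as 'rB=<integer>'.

m = 633
d = (11, -8);  v_rel = (3, -2),  |v_rel|² = 13
v_rel×d = (3)·(-8) − (-2)·(11) = -2
since m = R²·13 − (-2)²:  R² = (4 + 633) / 13 = 49
R = √49 = 7  ⇒  r_B = 7 − 1 = 6

rB=6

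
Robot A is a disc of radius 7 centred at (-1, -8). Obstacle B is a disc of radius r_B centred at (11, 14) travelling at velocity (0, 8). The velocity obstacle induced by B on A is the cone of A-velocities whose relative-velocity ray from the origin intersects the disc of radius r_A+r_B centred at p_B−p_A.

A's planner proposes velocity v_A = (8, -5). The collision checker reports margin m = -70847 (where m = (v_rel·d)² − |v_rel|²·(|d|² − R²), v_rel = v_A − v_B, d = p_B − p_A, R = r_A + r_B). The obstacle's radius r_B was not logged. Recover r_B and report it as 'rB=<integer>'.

m = -70847
d = (12, 22);  v_rel = (8, -13),  |v_rel|² = 233
v_rel×d = (8)·(22) − (-13)·(12) = 332
since m = R²·233 − 332²:  R² = (110224 + -70847) / 233 = 169
R = √169 = 13  ⇒  r_B = 13 − 7 = 6

rB=6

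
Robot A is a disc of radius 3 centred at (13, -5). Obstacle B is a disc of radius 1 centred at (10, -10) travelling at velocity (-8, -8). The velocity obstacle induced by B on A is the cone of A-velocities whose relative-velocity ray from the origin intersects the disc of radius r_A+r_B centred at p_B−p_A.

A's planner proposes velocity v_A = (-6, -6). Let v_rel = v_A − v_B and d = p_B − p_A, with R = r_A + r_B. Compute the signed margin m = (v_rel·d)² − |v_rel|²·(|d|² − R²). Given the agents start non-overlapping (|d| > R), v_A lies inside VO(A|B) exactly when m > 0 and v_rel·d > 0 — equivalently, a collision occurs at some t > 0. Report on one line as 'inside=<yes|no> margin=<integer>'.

d = (-3, -5),  |d|² = 34;  R = 3+1 = 4,  c = 34−4² = 18
v_rel = (2, 2),  |v_rel|² = 8;  v_rel·d = (2)·(-3) + (2)·(-5) = -16
8·t² + 32·t + 18 = 0  ⇒  m = (-16)² − 8·18 = 112
m = 112 > 0,  v_rel·d = -16 < 0  ⇒  outside

inside=no margin=112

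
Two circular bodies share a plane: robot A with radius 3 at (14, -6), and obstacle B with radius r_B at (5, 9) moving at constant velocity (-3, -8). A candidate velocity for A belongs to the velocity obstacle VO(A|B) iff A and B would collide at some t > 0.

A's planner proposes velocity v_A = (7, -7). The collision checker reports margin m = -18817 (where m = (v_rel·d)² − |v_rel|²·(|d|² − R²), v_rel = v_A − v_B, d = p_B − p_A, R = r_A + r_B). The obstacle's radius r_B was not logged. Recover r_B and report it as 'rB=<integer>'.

m = -18817
d = (-9, 15);  v_rel = (10, 1),  |v_rel|² = 101
v_rel×d = (10)·(15) − (1)·(-9) = 159
since m = R²·101 − 159²:  R² = (25281 + -18817) / 101 = 64
R = √64 = 8  ⇒  r_B = 8 − 3 = 5

rB=5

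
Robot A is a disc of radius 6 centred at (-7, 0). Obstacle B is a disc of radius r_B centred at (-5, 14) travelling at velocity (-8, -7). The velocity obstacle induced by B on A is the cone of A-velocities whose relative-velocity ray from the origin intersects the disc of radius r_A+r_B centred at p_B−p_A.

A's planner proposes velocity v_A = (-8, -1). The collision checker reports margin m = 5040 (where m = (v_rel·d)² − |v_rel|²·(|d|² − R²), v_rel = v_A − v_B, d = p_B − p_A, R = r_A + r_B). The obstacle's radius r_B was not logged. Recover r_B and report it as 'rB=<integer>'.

m = 5040
d = (2, 14);  v_rel = (0, 6),  |v_rel|² = 36
v_rel×d = (0)·(14) − (6)·(2) = -12
since m = R²·36 − (-12)²:  R² = (144 + 5040) / 36 = 144
R = √144 = 12  ⇒  r_B = 12 − 6 = 6

rB=6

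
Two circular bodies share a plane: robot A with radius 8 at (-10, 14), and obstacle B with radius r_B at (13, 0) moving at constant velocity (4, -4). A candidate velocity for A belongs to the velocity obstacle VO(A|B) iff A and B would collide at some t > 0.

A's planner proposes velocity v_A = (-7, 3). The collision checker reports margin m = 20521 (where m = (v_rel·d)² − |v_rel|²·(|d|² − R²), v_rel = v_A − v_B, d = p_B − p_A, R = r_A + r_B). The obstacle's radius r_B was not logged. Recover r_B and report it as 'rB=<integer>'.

m = 20521
d = (23, -14);  v_rel = (-11, 7),  |v_rel|² = 170
v_rel×d = (-11)·(-14) − (7)·(23) = -7
since m = R²·170 − (-7)²:  R² = (49 + 20521) / 170 = 121
R = √121 = 11  ⇒  r_B = 11 − 8 = 3

rB=3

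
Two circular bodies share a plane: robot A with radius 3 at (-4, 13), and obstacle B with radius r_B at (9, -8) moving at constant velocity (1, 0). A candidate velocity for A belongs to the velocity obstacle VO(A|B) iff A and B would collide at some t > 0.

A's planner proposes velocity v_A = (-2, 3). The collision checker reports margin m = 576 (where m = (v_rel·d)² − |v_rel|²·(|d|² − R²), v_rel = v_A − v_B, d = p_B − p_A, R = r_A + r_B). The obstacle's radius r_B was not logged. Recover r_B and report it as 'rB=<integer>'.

m = 576
d = (13, -21);  v_rel = (-3, 3),  |v_rel|² = 18
v_rel×d = (-3)·(-21) − (3)·(13) = 24
since m = R²·18 − 24²:  R² = (576 + 576) / 18 = 64
R = √64 = 8  ⇒  r_B = 8 − 3 = 5

rB=5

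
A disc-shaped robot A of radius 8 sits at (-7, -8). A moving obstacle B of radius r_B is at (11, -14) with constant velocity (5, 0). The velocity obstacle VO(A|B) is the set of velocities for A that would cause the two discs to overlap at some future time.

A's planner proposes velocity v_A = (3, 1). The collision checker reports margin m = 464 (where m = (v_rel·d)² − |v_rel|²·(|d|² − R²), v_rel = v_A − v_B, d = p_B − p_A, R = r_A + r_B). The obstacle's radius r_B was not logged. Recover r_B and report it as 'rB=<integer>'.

m = 464
d = (18, -6);  v_rel = (-2, 1),  |v_rel|² = 5
v_rel×d = (-2)·(-6) − (1)·(18) = -6
since m = R²·5 − (-6)²:  R² = (36 + 464) / 5 = 100
R = √100 = 10  ⇒  r_B = 10 − 8 = 2

rB=2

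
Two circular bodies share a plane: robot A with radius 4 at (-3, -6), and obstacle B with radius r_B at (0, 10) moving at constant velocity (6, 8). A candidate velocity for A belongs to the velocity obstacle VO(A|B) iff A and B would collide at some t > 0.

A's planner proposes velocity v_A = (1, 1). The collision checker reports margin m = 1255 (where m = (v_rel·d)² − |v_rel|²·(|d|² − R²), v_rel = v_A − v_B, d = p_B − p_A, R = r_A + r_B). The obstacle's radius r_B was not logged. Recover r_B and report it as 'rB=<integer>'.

m = 1255
d = (3, 16);  v_rel = (-5, -7),  |v_rel|² = 74
v_rel×d = (-5)·(16) − (-7)·(3) = -59
since m = R²·74 − (-59)²:  R² = (3481 + 1255) / 74 = 64
R = √64 = 8  ⇒  r_B = 8 − 4 = 4

rB=4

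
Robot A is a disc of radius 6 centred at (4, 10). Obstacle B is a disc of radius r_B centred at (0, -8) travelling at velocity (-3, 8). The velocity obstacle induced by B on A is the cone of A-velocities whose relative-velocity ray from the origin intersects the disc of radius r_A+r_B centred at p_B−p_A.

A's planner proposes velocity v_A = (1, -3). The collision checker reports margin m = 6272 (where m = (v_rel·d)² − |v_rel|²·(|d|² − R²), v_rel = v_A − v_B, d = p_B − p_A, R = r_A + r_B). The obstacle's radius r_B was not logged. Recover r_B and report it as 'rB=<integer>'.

m = 6272
d = (-4, -18);  v_rel = (4, -11),  |v_rel|² = 137
v_rel×d = (4)·(-18) − (-11)·(-4) = -116
since m = R²·137 − (-116)²:  R² = (13456 + 6272) / 137 = 144
R = √144 = 12  ⇒  r_B = 12 − 6 = 6

rB=6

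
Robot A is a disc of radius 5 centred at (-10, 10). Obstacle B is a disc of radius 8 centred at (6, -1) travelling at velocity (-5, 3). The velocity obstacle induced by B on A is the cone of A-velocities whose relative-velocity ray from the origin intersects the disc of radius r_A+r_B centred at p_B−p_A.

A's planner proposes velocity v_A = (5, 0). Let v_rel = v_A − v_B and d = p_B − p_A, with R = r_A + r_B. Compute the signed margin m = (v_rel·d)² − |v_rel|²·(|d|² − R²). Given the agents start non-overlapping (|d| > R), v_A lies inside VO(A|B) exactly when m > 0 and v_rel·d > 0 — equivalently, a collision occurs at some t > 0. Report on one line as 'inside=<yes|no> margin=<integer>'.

d = (16, -11),  |d|² = 377;  R = 5+8 = 13,  c = 377−13² = 208
v_rel = (10, -3),  |v_rel|² = 109;  v_rel·d = (10)·(16) + (-3)·(-11) = 193
109·t² − 386·t + 208 = 0  ⇒  m = 193² − 109·208 = 14577
m = 14577 > 0,  v_rel·d = 193 > 0  ⇒  inside

inside=yes margin=14577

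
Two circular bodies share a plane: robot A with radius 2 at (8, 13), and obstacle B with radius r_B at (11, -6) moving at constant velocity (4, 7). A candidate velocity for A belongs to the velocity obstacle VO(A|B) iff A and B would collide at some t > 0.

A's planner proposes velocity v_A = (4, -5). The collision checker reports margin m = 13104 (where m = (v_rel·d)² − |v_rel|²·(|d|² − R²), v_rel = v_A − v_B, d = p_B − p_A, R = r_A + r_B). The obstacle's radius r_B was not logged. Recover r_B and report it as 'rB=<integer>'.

m = 13104
d = (3, -19);  v_rel = (0, -12),  |v_rel|² = 144
v_rel×d = (0)·(-19) − (-12)·(3) = 36
since m = R²·144 − 36²:  R² = (1296 + 13104) / 144 = 100
R = √100 = 10  ⇒  r_B = 10 − 2 = 8

rB=8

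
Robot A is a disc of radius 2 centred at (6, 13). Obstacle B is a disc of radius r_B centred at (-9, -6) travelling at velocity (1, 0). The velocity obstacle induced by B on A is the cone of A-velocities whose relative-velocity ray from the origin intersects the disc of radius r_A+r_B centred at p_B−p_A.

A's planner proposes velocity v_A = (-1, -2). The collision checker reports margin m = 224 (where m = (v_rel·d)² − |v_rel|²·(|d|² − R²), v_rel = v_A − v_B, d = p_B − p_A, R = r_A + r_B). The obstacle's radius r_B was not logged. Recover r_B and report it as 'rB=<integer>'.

m = 224
d = (-15, -19);  v_rel = (-2, -2),  |v_rel|² = 8
v_rel×d = (-2)·(-19) − (-2)·(-15) = 8
since m = R²·8 − 8²:  R² = (64 + 224) / 8 = 36
R = √36 = 6  ⇒  r_B = 6 − 2 = 4

rB=4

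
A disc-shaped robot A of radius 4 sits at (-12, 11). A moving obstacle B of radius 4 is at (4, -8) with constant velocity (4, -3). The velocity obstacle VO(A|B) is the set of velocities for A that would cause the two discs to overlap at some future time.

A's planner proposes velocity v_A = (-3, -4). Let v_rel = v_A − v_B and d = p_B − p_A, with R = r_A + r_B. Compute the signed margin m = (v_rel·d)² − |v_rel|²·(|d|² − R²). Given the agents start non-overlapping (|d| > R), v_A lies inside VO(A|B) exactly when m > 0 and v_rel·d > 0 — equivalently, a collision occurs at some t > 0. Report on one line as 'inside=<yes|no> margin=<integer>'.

d = (16, -19),  |d|² = 617;  R = 4+4 = 8,  c = 617−8² = 553
v_rel = (-7, -1),  |v_rel|² = 50;  v_rel·d = (-7)·(16) + (-1)·(-19) = -93
50·t² + 186·t + 553 = 0  ⇒  m = (-93)² − 50·553 = -19001
m = -19001 < 0,  v_rel·d = -93 < 0  ⇒  outside

inside=no margin=-19001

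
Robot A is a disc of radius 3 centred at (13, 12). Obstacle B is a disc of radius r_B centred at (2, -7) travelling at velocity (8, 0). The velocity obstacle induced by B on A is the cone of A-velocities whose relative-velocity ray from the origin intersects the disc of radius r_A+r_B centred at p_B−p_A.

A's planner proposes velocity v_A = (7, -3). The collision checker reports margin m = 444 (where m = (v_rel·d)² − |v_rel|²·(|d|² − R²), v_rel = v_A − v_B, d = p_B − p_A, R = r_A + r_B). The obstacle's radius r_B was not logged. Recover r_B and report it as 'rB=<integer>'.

m = 444
d = (-11, -19);  v_rel = (-1, -3),  |v_rel|² = 10
v_rel×d = (-1)·(-19) − (-3)·(-11) = -14
since m = R²·10 − (-14)²:  R² = (196 + 444) / 10 = 64
R = √64 = 8  ⇒  r_B = 8 − 3 = 5

rB=5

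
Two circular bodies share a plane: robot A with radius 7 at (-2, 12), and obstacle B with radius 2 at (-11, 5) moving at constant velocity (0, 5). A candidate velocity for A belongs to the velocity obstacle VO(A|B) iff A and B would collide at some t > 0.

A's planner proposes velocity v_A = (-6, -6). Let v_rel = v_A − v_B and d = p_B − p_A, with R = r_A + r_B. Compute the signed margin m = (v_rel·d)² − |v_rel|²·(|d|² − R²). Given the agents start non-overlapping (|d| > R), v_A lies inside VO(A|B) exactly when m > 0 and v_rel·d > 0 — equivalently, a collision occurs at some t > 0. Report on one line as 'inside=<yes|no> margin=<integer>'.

d = (-9, -7),  |d|² = 130;  R = 7+2 = 9,  c = 130−9² = 49
v_rel = (-6, -11),  |v_rel|² = 157;  v_rel·d = (-6)·(-9) + (-11)·(-7) = 131
157·t² − 262·t + 49 = 0  ⇒  m = 131² − 157·49 = 9468
m = 9468 > 0,  v_rel·d = 131 > 0  ⇒  inside

inside=yes margin=9468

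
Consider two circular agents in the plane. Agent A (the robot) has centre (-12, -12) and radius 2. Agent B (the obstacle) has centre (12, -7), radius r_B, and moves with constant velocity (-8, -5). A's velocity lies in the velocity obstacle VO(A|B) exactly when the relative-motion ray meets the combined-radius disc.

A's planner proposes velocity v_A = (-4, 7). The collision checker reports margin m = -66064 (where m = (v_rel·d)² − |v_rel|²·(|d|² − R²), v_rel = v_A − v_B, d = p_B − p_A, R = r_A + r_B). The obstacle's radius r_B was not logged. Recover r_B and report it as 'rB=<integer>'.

m = -66064
d = (24, 5);  v_rel = (4, 12),  |v_rel|² = 160
v_rel×d = (4)·(5) − (12)·(24) = -268
since m = R²·160 − (-268)²:  R² = (71824 + -66064) / 160 = 36
R = √36 = 6  ⇒  r_B = 6 − 2 = 4

rB=4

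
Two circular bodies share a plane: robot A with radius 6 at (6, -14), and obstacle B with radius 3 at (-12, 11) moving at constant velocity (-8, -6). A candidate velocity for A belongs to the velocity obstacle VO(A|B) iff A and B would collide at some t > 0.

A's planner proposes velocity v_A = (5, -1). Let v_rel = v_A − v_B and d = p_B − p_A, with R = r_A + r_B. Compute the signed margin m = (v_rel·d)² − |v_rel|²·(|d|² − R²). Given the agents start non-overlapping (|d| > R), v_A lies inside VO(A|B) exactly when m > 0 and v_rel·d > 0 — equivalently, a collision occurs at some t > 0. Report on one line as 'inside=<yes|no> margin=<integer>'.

d = (-18, 25),  |d|² = 949;  R = 6+3 = 9,  c = 949−9² = 868
v_rel = (13, 5),  |v_rel|² = 194;  v_rel·d = (13)·(-18) + (5)·(25) = -109
194·t² + 218·t + 868 = 0  ⇒  m = (-109)² − 194·868 = -156511
m = -156511 < 0,  v_rel·d = -109 < 0  ⇒  outside

inside=no margin=-156511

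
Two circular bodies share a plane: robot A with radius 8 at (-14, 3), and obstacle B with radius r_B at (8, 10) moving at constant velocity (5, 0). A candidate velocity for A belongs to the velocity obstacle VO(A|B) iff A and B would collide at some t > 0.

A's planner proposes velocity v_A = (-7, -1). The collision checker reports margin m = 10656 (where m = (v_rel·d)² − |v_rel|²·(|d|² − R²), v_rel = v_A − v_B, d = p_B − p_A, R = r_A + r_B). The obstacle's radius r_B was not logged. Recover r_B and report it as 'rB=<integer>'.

m = 10656
d = (22, 7);  v_rel = (-12, -1),  |v_rel|² = 145
v_rel×d = (-12)·(7) − (-1)·(22) = -62
since m = R²·145 − (-62)²:  R² = (3844 + 10656) / 145 = 100
R = √100 = 10  ⇒  r_B = 10 − 8 = 2

rB=2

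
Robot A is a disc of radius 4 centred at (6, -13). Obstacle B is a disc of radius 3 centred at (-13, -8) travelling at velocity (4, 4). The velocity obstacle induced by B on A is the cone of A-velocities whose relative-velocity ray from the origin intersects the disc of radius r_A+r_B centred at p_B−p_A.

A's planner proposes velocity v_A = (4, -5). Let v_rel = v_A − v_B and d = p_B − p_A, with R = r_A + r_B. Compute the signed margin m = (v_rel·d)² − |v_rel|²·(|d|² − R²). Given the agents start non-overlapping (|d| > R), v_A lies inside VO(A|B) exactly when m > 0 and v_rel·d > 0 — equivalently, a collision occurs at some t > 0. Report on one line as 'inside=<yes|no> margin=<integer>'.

d = (-19, 5),  |d|² = 386;  R = 4+3 = 7,  c = 386−7² = 337
v_rel = (0, -9),  |v_rel|² = 81;  v_rel·d = (0)·(-19) + (-9)·(5) = -45
81·t² + 90·t + 337 = 0  ⇒  m = (-45)² − 81·337 = -25272
m = -25272 < 0,  v_rel·d = -45 < 0  ⇒  outside

inside=no margin=-25272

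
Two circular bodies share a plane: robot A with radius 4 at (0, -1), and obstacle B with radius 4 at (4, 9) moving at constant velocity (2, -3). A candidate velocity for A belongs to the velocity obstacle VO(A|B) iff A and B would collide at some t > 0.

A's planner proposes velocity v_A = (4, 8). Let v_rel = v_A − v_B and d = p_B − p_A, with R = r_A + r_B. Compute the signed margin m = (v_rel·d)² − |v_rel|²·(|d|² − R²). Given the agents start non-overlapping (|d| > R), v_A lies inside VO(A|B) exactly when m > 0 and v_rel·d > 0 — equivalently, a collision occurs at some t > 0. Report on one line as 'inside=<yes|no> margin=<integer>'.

d = (4, 10),  |d|² = 116;  R = 4+4 = 8,  c = 116−8² = 52
v_rel = (2, 11),  |v_rel|² = 125;  v_rel·d = (2)·(4) + (11)·(10) = 118
125·t² − 236·t + 52 = 0  ⇒  m = 118² − 125·52 = 7424
m = 7424 > 0,  v_rel·d = 118 > 0  ⇒  inside

inside=yes margin=7424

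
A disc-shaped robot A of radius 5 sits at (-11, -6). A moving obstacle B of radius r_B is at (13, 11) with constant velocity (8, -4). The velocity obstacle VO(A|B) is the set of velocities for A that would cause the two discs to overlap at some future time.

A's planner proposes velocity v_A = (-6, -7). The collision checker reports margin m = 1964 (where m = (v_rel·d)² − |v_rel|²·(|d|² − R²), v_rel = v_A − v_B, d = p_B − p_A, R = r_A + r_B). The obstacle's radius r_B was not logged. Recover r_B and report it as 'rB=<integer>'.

m = 1964
d = (24, 17);  v_rel = (-14, -3),  |v_rel|² = 205
v_rel×d = (-14)·(17) − (-3)·(24) = -166
since m = R²·205 − (-166)²:  R² = (27556 + 1964) / 205 = 144
R = √144 = 12  ⇒  r_B = 12 − 5 = 7

rB=7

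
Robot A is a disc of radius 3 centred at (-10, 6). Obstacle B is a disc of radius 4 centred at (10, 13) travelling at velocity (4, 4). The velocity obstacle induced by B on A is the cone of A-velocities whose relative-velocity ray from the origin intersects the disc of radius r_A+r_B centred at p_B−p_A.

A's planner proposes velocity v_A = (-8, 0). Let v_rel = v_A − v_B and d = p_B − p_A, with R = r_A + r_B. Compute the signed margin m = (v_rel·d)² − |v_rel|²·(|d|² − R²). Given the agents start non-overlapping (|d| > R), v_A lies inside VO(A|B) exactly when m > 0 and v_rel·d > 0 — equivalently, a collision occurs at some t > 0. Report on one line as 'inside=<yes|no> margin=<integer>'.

d = (20, 7),  |d|² = 449;  R = 3+4 = 7,  c = 449−7² = 400
v_rel = (-12, -4),  |v_rel|² = 160;  v_rel·d = (-12)·(20) + (-4)·(7) = -268
160·t² + 536·t + 400 = 0  ⇒  m = (-268)² − 160·400 = 7824
m = 7824 > 0,  v_rel·d = -268 < 0  ⇒  outside

inside=no margin=7824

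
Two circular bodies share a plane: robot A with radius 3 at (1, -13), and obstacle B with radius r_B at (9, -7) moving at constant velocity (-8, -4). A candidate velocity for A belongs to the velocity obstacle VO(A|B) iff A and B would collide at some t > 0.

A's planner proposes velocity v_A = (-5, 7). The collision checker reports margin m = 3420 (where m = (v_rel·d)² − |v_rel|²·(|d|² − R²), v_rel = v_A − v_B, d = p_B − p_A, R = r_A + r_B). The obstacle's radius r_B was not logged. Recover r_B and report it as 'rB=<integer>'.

m = 3420
d = (8, 6);  v_rel = (3, 11),  |v_rel|² = 130
v_rel×d = (3)·(6) − (11)·(8) = -70
since m = R²·130 − (-70)²:  R² = (4900 + 3420) / 130 = 64
R = √64 = 8  ⇒  r_B = 8 − 3 = 5

rB=5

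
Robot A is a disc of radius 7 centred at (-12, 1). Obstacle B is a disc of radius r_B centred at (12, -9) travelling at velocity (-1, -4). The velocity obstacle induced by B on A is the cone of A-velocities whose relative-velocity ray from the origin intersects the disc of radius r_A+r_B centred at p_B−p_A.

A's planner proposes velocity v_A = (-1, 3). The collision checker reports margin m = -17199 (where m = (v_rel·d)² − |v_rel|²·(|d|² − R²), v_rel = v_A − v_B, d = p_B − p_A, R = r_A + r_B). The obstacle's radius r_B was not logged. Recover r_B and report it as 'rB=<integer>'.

m = -17199
d = (24, -10);  v_rel = (0, 7),  |v_rel|² = 49
v_rel×d = (0)·(-10) − (7)·(24) = -168
since m = R²·49 − (-168)²:  R² = (28224 + -17199) / 49 = 225
R = √225 = 15  ⇒  r_B = 15 − 7 = 8

rB=8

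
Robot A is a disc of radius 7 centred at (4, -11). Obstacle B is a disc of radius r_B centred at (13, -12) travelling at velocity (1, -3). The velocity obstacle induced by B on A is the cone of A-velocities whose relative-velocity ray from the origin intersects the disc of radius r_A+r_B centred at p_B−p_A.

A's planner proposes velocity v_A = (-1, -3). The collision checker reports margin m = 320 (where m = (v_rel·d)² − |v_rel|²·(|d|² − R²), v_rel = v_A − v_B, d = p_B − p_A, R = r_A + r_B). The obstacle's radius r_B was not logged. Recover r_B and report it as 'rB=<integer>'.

m = 320
d = (9, -1);  v_rel = (-2, 0),  |v_rel|² = 4
v_rel×d = (-2)·(-1) − (0)·(9) = 2
since m = R²·4 − 2²:  R² = (4 + 320) / 4 = 81
R = √81 = 9  ⇒  r_B = 9 − 7 = 2

rB=2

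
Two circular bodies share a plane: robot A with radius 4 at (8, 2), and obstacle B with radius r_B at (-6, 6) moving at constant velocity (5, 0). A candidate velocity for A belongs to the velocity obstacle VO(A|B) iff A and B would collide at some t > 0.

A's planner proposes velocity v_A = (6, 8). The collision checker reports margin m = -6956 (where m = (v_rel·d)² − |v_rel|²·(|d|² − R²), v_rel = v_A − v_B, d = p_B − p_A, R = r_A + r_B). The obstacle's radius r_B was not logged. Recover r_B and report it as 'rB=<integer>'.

m = -6956
d = (-14, 4);  v_rel = (1, 8),  |v_rel|² = 65
v_rel×d = (1)·(4) − (8)·(-14) = 116
since m = R²·65 − 116²:  R² = (13456 + -6956) / 65 = 100
R = √100 = 10  ⇒  r_B = 10 − 4 = 6

rB=6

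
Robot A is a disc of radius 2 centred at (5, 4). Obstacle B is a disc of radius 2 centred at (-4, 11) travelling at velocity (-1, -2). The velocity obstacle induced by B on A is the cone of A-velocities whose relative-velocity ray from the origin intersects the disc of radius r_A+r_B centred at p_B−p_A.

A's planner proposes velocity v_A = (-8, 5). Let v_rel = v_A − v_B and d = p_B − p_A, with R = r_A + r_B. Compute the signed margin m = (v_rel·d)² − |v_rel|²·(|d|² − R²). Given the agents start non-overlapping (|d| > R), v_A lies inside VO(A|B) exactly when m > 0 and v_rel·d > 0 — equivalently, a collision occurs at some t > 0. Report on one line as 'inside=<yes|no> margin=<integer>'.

d = (-9, 7),  |d|² = 130;  R = 2+2 = 4,  c = 130−4² = 114
v_rel = (-7, 7),  |v_rel|² = 98;  v_rel·d = (-7)·(-9) + (7)·(7) = 112
98·t² − 224·t + 114 = 0  ⇒  m = 112² − 98·114 = 1372
m = 1372 > 0,  v_rel·d = 112 > 0  ⇒  inside

inside=yes margin=1372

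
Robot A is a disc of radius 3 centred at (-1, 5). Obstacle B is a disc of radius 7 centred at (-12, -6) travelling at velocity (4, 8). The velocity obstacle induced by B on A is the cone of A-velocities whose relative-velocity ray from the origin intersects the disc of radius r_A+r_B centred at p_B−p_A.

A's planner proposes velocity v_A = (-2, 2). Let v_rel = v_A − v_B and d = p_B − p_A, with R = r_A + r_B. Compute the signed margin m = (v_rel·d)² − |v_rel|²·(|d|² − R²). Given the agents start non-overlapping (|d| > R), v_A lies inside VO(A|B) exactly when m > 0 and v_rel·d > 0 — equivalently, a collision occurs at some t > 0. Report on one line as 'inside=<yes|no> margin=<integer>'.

d = (-11, -11),  |d|² = 242;  R = 3+7 = 10,  c = 242−10² = 142
v_rel = (-6, -6),  |v_rel|² = 72;  v_rel·d = (-6)·(-11) + (-6)·(-11) = 132
72·t² − 264·t + 142 = 0  ⇒  m = 132² − 72·142 = 7200
m = 7200 > 0,  v_rel·d = 132 > 0  ⇒  inside

inside=yes margin=7200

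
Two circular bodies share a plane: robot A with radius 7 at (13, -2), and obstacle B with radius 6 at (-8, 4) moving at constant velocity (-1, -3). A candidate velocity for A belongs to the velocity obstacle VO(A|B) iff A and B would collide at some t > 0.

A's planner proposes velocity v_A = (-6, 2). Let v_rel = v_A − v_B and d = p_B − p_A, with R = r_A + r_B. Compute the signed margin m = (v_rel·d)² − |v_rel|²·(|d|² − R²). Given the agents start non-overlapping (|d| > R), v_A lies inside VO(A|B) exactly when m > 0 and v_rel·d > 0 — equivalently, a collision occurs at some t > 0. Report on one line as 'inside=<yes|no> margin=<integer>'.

d = (-21, 6),  |d|² = 477;  R = 7+6 = 13,  c = 477−13² = 308
v_rel = (-5, 5),  |v_rel|² = 50;  v_rel·d = (-5)·(-21) + (5)·(6) = 135
50·t² − 270·t + 308 = 0  ⇒  m = 135² − 50·308 = 2825
m = 2825 > 0,  v_rel·d = 135 > 0  ⇒  inside

inside=yes margin=2825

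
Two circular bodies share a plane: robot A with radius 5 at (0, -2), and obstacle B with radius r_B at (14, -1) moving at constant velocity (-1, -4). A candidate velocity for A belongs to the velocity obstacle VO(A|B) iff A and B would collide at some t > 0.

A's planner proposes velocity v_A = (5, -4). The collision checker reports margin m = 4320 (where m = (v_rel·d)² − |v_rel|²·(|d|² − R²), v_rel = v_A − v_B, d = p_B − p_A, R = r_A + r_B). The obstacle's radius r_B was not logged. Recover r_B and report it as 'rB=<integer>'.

m = 4320
d = (14, 1);  v_rel = (6, 0),  |v_rel|² = 36
v_rel×d = (6)·(1) − (0)·(14) = 6
since m = R²·36 − 6²:  R² = (36 + 4320) / 36 = 121
R = √121 = 11  ⇒  r_B = 11 − 5 = 6

rB=6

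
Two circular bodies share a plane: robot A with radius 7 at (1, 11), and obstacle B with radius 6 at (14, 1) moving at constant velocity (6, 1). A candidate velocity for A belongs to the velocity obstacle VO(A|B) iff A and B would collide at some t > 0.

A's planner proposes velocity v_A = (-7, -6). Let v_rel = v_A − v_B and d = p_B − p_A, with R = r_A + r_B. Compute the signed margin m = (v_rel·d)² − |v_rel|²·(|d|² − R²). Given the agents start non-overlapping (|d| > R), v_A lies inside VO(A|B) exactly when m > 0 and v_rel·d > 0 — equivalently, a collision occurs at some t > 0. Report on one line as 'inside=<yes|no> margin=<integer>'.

d = (13, -10),  |d|² = 269;  R = 7+6 = 13,  c = 269−13² = 100
v_rel = (-13, -7),  |v_rel|² = 218;  v_rel·d = (-13)·(13) + (-7)·(-10) = -99
218·t² + 198·t + 100 = 0  ⇒  m = (-99)² − 218·100 = -11999
m = -11999 < 0,  v_rel·d = -99 < 0  ⇒  outside

inside=no margin=-11999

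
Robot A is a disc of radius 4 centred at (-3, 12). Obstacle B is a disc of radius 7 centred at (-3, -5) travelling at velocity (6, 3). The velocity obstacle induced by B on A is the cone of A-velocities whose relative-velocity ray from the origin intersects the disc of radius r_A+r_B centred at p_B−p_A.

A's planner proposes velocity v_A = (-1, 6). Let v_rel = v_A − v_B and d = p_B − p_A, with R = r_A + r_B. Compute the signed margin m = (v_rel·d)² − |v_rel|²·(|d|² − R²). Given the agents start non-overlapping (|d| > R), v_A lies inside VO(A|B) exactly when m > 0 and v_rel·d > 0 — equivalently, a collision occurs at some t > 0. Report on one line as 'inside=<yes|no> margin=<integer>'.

d = (0, -17),  |d|² = 289;  R = 4+7 = 11,  c = 289−11² = 168
v_rel = (-7, 3),  |v_rel|² = 58;  v_rel·d = (-7)·(0) + (3)·(-17) = -51
58·t² + 102·t + 168 = 0  ⇒  m = (-51)² − 58·168 = -7143
m = -7143 < 0,  v_rel·d = -51 < 0  ⇒  outside

inside=no margin=-7143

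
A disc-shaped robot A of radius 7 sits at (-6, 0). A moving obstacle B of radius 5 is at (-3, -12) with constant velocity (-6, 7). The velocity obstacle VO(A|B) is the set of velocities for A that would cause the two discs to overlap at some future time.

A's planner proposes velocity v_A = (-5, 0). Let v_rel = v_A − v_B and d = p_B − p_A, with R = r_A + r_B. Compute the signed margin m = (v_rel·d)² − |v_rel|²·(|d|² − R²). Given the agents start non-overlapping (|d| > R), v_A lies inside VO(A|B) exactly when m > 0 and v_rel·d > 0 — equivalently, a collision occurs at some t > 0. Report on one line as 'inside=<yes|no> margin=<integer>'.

d = (3, -12),  |d|² = 153;  R = 7+5 = 12,  c = 153−12² = 9
v_rel = (1, -7),  |v_rel|² = 50;  v_rel·d = (1)·(3) + (-7)·(-12) = 87
50·t² − 174·t + 9 = 0  ⇒  m = 87² − 50·9 = 7119
m = 7119 > 0,  v_rel·d = 87 > 0  ⇒  inside

inside=yes margin=7119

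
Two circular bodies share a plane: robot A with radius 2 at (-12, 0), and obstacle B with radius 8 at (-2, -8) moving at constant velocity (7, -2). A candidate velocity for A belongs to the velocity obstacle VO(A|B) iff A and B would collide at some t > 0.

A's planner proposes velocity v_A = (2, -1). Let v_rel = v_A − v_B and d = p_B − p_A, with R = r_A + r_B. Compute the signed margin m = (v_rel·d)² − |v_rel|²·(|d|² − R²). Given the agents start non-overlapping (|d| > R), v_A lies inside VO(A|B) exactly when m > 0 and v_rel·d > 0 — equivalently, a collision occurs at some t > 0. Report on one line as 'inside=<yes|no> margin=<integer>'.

d = (10, -8),  |d|² = 164;  R = 2+8 = 10,  c = 164−10² = 64
v_rel = (-5, 1),  |v_rel|² = 26;  v_rel·d = (-5)·(10) + (1)·(-8) = -58
26·t² + 116·t + 64 = 0  ⇒  m = (-58)² − 26·64 = 1700
m = 1700 > 0,  v_rel·d = -58 < 0  ⇒  outside

inside=no margin=1700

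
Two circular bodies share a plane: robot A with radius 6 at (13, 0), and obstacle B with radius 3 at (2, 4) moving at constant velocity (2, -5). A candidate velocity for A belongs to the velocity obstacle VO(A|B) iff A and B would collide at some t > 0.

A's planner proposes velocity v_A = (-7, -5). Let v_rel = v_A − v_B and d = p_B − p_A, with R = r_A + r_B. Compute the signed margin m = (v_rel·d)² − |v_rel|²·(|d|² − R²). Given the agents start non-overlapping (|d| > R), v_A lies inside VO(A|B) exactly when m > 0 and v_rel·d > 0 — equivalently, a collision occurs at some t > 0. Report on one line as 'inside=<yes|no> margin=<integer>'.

d = (-11, 4),  |d|² = 137;  R = 6+3 = 9,  c = 137−9² = 56
v_rel = (-9, 0),  |v_rel|² = 81;  v_rel·d = (-9)·(-11) + (0)·(4) = 99
81·t² − 198·t + 56 = 0  ⇒  m = 99² − 81·56 = 5265
m = 5265 > 0,  v_rel·d = 99 > 0  ⇒  inside

inside=yes margin=5265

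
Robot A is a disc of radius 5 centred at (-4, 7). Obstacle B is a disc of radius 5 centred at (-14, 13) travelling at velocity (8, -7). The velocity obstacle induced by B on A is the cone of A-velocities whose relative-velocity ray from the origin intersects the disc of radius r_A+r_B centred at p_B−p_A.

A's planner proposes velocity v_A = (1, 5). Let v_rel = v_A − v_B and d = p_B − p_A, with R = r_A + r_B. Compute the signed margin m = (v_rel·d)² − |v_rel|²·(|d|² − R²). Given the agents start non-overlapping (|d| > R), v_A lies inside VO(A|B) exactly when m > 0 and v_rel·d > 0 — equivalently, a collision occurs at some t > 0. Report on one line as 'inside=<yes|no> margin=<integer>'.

d = (-10, 6),  |d|² = 136;  R = 5+5 = 10,  c = 136−10² = 36
v_rel = (-7, 12),  |v_rel|² = 193;  v_rel·d = (-7)·(-10) + (12)·(6) = 142
193·t² − 284·t + 36 = 0  ⇒  m = 142² − 193·36 = 13216
m = 13216 > 0,  v_rel·d = 142 > 0  ⇒  inside

inside=yes margin=13216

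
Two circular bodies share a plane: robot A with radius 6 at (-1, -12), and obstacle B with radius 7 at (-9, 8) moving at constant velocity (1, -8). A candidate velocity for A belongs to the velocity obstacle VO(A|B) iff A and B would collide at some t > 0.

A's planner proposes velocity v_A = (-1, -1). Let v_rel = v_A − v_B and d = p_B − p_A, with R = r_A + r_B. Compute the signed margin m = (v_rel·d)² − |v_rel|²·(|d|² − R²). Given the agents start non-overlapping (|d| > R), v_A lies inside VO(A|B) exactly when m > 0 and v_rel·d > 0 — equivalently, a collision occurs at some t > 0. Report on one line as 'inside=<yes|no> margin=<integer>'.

d = (-8, 20),  |d|² = 464;  R = 6+7 = 13,  c = 464−13² = 295
v_rel = (-2, 7),  |v_rel|² = 53;  v_rel·d = (-2)·(-8) + (7)·(20) = 156
53·t² − 312·t + 295 = 0  ⇒  m = 156² − 53·295 = 8701
m = 8701 > 0,  v_rel·d = 156 > 0  ⇒  inside

inside=yes margin=8701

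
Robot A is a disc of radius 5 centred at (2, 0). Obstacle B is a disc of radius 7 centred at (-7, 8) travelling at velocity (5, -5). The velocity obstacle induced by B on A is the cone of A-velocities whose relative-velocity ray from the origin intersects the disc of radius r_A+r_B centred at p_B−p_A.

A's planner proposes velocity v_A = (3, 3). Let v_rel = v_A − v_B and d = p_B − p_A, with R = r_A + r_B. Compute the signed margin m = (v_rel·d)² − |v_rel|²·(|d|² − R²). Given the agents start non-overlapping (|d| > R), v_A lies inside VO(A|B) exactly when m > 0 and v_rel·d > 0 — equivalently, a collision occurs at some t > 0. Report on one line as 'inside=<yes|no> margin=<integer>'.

d = (-9, 8),  |d|² = 145;  R = 5+7 = 12,  c = 145−12² = 1
v_rel = (-2, 8),  |v_rel|² = 68;  v_rel·d = (-2)·(-9) + (8)·(8) = 82
68·t² − 164·t + 1 = 0  ⇒  m = 82² − 68·1 = 6656
m = 6656 > 0,  v_rel·d = 82 > 0  ⇒  inside

inside=yes margin=6656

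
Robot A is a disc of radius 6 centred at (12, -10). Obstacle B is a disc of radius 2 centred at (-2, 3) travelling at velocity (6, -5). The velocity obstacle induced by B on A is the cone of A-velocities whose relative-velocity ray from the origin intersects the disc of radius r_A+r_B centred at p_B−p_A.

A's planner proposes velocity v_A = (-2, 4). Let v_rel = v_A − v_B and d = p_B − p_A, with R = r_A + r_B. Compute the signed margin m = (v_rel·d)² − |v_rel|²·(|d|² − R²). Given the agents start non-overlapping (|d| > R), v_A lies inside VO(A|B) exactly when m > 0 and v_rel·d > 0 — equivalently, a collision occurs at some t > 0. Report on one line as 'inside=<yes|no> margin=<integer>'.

d = (-14, 13),  |d|² = 365;  R = 6+2 = 8,  c = 365−8² = 301
v_rel = (-8, 9),  |v_rel|² = 145;  v_rel·d = (-8)·(-14) + (9)·(13) = 229
145·t² − 458·t + 301 = 0  ⇒  m = 229² − 145·301 = 8796
m = 8796 > 0,  v_rel·d = 229 > 0  ⇒  inside

inside=yes margin=8796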